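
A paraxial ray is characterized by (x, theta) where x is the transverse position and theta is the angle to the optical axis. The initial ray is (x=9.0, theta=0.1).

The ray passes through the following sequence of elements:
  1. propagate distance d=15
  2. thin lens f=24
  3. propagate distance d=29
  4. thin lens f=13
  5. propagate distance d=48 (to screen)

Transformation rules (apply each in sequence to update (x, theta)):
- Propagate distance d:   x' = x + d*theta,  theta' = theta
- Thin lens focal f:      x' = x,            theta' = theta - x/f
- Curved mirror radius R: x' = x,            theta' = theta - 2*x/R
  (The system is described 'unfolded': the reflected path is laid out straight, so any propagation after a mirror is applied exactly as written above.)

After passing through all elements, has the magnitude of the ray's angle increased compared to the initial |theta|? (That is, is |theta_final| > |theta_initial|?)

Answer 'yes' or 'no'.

Answer: yes

Derivation:
Initial: x=9.0000 theta=0.1000
After 1 (propagate distance d=15): x=10.5000 theta=0.1000
After 2 (thin lens f=24): x=10.5000 theta=-0.3375
After 3 (propagate distance d=29): x=0.7125 theta=-0.3375
After 4 (thin lens f=13): x=0.7125 theta=-51/130 (≈-0.3923)
After 5 (propagate distance d=48 (to screen)): x=-18843/1040 (≈-18.1183) theta=-51/130 (≈-0.3923)
|theta_initial|=0.1000 |theta_final|=51/130 (≈0.3923) -> increased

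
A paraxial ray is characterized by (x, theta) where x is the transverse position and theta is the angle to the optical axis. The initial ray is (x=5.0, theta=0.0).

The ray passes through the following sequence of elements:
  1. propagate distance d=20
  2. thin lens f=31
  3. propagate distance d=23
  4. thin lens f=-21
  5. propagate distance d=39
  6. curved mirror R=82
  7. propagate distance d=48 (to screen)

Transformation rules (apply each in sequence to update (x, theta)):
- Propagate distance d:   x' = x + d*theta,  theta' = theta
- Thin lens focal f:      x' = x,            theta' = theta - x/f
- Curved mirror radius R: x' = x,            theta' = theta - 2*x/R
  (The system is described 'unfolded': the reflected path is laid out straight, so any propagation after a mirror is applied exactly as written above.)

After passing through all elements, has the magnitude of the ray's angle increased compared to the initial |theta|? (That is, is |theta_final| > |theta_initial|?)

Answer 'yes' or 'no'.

Answer: yes

Derivation:
Initial: x=5.0000 theta=0.0000
After 1 (propagate distance d=20): x=5.0000 theta=0.0000
After 2 (thin lens f=31): x=5.0000 theta=-5/31 (≈-0.1613)
After 3 (propagate distance d=23): x=40/31 (≈1.2903) theta=-5/31 (≈-0.1613)
After 4 (thin lens f=-21): x=40/31 (≈1.2903) theta=-65/651 (≈-0.0998)
After 5 (propagate distance d=39): x=-565/217 (≈-2.6037) theta=-65/651 (≈-0.0998)
After 6 (curved mirror R=82): x=-565/217 (≈-2.6037) theta=-970/26691 (≈-0.0363)
After 7 (propagate distance d=48 (to screen)): x=-38685/8897 (≈-4.3481) theta=-970/26691 (≈-0.0363)
|theta_initial|=0.0000 |theta_final|=970/26691 (≈0.0363) -> increased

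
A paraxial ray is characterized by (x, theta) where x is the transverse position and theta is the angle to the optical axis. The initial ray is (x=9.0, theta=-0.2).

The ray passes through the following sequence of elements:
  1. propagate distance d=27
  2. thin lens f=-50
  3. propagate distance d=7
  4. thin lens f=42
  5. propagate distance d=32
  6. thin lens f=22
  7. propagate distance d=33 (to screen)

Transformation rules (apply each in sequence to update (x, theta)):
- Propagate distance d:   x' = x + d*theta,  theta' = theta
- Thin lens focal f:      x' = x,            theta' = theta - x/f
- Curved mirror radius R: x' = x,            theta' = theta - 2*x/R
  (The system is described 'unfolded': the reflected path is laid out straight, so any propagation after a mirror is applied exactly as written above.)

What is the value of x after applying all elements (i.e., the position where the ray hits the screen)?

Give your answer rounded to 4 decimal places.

Answer: -4.6225

Derivation:
Initial: x=9.0000 theta=-0.2000
After 1 (propagate distance d=27): x=3.6000 theta=-0.2000
After 2 (thin lens f=-50): x=3.6000 theta=-0.1280
After 3 (propagate distance d=7): x=2.7040 theta=-0.1280
After 4 (thin lens f=42): x=2.7040 theta=-101/525 (≈-0.1924)
After 5 (propagate distance d=32): x=-9062/2625 (≈-3.4522) theta=-101/525 (≈-0.1924)
After 6 (thin lens f=22): x=-9062/2625 (≈-3.4522) theta=-1024/28875 (≈-0.0355)
After 7 (propagate distance d=33 (to screen)): x=-12134/2625 (≈-4.6225) theta=-1024/28875 (≈-0.0355)
Rounded to 4 decimal places: x = -4.6225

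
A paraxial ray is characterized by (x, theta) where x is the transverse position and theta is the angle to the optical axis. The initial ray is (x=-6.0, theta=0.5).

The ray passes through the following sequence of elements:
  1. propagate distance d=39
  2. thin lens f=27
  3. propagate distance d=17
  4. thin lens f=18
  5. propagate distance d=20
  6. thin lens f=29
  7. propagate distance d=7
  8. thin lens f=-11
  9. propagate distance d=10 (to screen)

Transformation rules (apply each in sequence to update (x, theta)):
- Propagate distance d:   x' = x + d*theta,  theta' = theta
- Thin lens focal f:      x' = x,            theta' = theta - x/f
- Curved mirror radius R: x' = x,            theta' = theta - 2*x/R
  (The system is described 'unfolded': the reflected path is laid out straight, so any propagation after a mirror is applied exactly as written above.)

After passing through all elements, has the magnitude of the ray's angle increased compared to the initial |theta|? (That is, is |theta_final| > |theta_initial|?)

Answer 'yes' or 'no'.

Initial: x=-6.0000 theta=0.5000
After 1 (propagate distance d=39): x=13.5000 theta=0.5000
After 2 (thin lens f=27): x=13.5000 theta=0.0000
After 3 (propagate distance d=17): x=13.5000 theta=0.0000
After 4 (thin lens f=18): x=13.5000 theta=-0.7500
After 5 (propagate distance d=20): x=-1.5000 theta=-0.7500
After 6 (thin lens f=29): x=-1.5000 theta=-81/116 (≈-0.6983)
After 7 (propagate distance d=7): x=-741/116 (≈-6.3879) theta=-81/116 (≈-0.6983)
After 8 (thin lens f=-11): x=-741/116 (≈-6.3879) theta=-408/319 (≈-1.2790)
After 9 (propagate distance d=10 (to screen)): x=-24471/1276 (≈-19.1779) theta=-408/319 (≈-1.2790)
|theta_initial|=0.5000 |theta_final|=408/319 (≈1.2790) -> increased

Answer: yes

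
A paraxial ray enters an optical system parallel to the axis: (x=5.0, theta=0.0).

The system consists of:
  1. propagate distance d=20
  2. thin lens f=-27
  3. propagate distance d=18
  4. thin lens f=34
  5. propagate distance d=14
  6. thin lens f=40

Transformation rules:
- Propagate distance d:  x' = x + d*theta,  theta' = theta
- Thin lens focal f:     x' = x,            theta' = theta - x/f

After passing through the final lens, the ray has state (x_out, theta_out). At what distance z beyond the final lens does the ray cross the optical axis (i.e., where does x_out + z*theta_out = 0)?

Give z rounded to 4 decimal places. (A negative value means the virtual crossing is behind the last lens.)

Answer: 30.3084

Derivation:
Initial: x=5.0000 theta=0.0000
After 1 (propagate distance d=20): x=5.0000 theta=0.0000
After 2 (thin lens f=-27): x=5.0000 theta=5/27 (≈0.1852)
After 3 (propagate distance d=18): x=25/3 (≈8.3333) theta=5/27 (≈0.1852)
After 4 (thin lens f=34): x=25/3 (≈8.3333) theta=-55/918 (≈-0.0599)
After 5 (propagate distance d=14): x=3440/459 (≈7.4946) theta=-55/918 (≈-0.0599)
After 6 (thin lens f=40): x=3440/459 (≈7.4946) theta=-227/918 (≈-0.2473)
z_focus = -x_out/theta_out = -(3440/459)/(-227/918) = 6880/227 ≈ 30.3084
Rounded to 4 decimal places: z = 30.3084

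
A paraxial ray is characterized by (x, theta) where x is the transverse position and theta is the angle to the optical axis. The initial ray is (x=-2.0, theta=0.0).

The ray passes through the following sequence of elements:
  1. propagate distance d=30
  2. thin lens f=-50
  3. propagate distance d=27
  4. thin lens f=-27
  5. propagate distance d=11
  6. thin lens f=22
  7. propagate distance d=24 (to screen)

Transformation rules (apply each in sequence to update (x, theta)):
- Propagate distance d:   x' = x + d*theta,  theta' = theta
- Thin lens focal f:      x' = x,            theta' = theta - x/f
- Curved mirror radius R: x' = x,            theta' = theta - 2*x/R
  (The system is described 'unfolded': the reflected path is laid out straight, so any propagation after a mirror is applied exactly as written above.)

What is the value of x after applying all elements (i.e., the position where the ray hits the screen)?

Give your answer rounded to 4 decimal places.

Answer: -3.2637

Derivation:
Initial: x=-2.0000 theta=0.0000
After 1 (propagate distance d=30): x=-2.0000 theta=0.0000
After 2 (thin lens f=-50): x=-2.0000 theta=-0.0400
After 3 (propagate distance d=27): x=-3.0800 theta=-0.0400
After 4 (thin lens f=-27): x=-3.0800 theta=-104/675 (≈-0.1541)
After 5 (propagate distance d=11): x=-3223/675 (≈-4.7748) theta=-104/675 (≈-0.1541)
After 6 (thin lens f=22): x=-3223/675 (≈-4.7748) theta=17/270 (≈0.0630)
After 7 (propagate distance d=24 (to screen)): x=-2203/675 (≈-3.2637) theta=17/270 (≈0.0630)
Rounded to 4 decimal places: x = -3.2637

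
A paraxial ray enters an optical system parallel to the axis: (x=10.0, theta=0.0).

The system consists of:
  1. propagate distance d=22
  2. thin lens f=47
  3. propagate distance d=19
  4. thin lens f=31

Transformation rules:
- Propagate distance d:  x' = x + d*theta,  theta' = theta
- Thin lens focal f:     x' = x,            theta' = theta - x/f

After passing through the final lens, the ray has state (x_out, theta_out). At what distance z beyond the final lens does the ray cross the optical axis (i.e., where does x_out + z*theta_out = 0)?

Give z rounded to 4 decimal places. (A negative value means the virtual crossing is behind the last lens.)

Answer: 14.7119

Derivation:
Initial: x=10.0000 theta=0.0000
After 1 (propagate distance d=22): x=10.0000 theta=0.0000
After 2 (thin lens f=47): x=10.0000 theta=-10/47 (≈-0.2128)
After 3 (propagate distance d=19): x=280/47 (≈5.9574) theta=-10/47 (≈-0.2128)
After 4 (thin lens f=31): x=280/47 (≈5.9574) theta=-590/1457 (≈-0.4049)
z_focus = -x_out/theta_out = -(280/47)/(-590/1457) = 868/59 ≈ 14.7119
Rounded to 4 decimal places: z = 14.7119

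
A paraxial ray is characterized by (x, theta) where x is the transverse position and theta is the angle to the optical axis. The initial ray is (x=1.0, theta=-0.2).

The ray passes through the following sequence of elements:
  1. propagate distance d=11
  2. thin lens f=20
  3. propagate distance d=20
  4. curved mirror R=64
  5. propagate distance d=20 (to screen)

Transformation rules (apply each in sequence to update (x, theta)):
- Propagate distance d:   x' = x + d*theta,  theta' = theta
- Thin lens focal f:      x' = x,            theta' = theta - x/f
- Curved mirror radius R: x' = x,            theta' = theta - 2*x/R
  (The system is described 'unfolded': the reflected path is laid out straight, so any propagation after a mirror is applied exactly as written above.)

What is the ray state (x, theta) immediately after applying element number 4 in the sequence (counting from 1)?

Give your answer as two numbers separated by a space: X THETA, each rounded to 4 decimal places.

Initial: x=1.0000 theta=-0.2000
After 1 (propagate distance d=11): x=-1.2000 theta=-0.2000
After 2 (thin lens f=20): x=-1.2000 theta=-0.1400
After 3 (propagate distance d=20): x=-4.0000 theta=-0.1400
After 4 (curved mirror R=64): x=-4.0000 theta=-0.0150
Rounded to 4 decimal places: x = -4.0000, theta = -0.0150

Answer: -4.0000 -0.0150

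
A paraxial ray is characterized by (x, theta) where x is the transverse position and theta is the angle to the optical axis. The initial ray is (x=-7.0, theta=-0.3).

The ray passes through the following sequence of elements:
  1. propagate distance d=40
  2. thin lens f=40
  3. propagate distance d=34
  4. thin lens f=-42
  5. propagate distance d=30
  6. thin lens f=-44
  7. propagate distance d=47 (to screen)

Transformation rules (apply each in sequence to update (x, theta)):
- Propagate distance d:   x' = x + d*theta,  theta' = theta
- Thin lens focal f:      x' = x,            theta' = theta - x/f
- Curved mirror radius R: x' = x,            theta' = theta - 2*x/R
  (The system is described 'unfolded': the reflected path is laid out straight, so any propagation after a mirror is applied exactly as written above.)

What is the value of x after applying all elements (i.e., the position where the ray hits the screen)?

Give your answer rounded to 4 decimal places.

Answer: -41.7888

Derivation:
Initial: x=-7.0000 theta=-0.3000
After 1 (propagate distance d=40): x=-19.0000 theta=-0.3000
After 2 (thin lens f=40): x=-19.0000 theta=0.1750
After 3 (propagate distance d=34): x=-13.0500 theta=0.1750
After 4 (thin lens f=-42): x=-13.0500 theta=-19/140 (≈-0.1357)
After 5 (propagate distance d=30): x=-2397/140 (≈-17.1214) theta=-19/140 (≈-0.1357)
After 6 (thin lens f=-44): x=-2397/140 (≈-17.1214) theta=-3233/6160 (≈-0.5248)
After 7 (propagate distance d=47 (to screen)): x=-257419/6160 (≈-41.7888) theta=-3233/6160 (≈-0.5248)
Rounded to 4 decimal places: x = -41.7888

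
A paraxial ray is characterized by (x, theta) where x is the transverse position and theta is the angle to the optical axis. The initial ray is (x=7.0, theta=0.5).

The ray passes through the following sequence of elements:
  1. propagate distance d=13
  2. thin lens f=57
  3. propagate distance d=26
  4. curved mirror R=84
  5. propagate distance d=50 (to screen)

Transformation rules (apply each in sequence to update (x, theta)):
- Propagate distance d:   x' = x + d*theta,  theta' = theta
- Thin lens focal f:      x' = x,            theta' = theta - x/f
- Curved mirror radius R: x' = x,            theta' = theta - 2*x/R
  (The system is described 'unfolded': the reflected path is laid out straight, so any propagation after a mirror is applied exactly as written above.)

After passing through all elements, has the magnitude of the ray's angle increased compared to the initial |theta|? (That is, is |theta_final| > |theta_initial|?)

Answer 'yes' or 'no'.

Initial: x=7.0000 theta=0.5000
After 1 (propagate distance d=13): x=13.5000 theta=0.5000
After 2 (thin lens f=57): x=13.5000 theta=5/19 (≈0.2632)
After 3 (propagate distance d=26): x=773/38 (≈20.3421) theta=5/19 (≈0.2632)
After 4 (curved mirror R=84): x=773/38 (≈20.3421) theta=-353/1596 (≈-0.2212)
After 5 (propagate distance d=50 (to screen)): x=3704/399 (≈9.2832) theta=-353/1596 (≈-0.2212)
|theta_initial|=0.5000 |theta_final|=353/1596 (≈0.2212) -> not increased

Answer: no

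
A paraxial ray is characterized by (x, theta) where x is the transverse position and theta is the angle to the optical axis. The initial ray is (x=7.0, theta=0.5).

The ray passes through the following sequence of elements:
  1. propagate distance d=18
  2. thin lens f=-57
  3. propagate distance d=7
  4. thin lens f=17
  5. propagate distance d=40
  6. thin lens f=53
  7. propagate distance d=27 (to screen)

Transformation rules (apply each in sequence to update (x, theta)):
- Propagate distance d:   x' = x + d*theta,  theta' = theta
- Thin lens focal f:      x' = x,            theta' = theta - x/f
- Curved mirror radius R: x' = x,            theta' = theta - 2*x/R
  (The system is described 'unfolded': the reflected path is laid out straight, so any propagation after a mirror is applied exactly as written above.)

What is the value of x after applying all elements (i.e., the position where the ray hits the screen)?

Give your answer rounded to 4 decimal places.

Initial: x=7.0000 theta=0.5000
After 1 (propagate distance d=18): x=16.0000 theta=0.5000
After 2 (thin lens f=-57): x=16.0000 theta=89/114 (≈0.7807)
After 3 (propagate distance d=7): x=2447/114 (≈21.4649) theta=89/114 (≈0.7807)
After 4 (thin lens f=17): x=2447/114 (≈21.4649) theta=-467/969 (≈-0.4819)
After 5 (propagate distance d=40): x=1413/646 (≈2.1873) theta=-467/969 (≈-0.4819)
After 6 (thin lens f=53): x=1413/646 (≈2.1873) theta=-53741/102714 (≈-0.5232)
After 7 (propagate distance d=27 (to screen)): x=-204390/17119 (≈-11.9394) theta=-53741/102714 (≈-0.5232)
Rounded to 4 decimal places: x = -11.9394

Answer: -11.9394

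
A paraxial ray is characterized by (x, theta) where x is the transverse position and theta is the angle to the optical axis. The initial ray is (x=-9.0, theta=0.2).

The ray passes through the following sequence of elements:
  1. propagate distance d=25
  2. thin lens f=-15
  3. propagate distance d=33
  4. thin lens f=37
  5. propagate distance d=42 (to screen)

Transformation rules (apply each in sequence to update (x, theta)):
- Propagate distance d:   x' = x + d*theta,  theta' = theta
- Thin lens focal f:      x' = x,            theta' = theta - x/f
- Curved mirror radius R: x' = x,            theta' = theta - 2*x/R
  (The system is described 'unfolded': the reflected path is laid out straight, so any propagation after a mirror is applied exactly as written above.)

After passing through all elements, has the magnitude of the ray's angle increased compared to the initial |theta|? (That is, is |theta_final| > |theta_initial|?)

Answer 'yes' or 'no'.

Initial: x=-9.0000 theta=0.2000
After 1 (propagate distance d=25): x=-4.0000 theta=0.2000
After 2 (thin lens f=-15): x=-4.0000 theta=-1/15 (≈-0.0667)
After 3 (propagate distance d=33): x=-6.2000 theta=-1/15 (≈-0.0667)
After 4 (thin lens f=37): x=-6.2000 theta=56/555 (≈0.1009)
After 5 (propagate distance d=42 (to screen)): x=-363/185 (≈-1.9622) theta=56/555 (≈0.1009)
|theta_initial|=0.2000 |theta_final|=56/555 (≈0.1009) -> not increased

Answer: no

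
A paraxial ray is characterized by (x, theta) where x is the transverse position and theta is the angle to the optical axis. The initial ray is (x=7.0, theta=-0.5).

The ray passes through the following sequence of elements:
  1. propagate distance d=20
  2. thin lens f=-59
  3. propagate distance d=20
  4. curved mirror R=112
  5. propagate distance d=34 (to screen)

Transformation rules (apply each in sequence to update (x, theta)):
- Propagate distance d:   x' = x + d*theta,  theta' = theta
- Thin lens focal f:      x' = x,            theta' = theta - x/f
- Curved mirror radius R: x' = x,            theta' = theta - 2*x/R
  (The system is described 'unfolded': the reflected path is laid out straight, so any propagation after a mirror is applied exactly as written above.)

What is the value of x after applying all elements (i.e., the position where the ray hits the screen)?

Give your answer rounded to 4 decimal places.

Initial: x=7.0000 theta=-0.5000
After 1 (propagate distance d=20): x=-3.0000 theta=-0.5000
After 2 (thin lens f=-59): x=-3.0000 theta=-65/118 (≈-0.5508)
After 3 (propagate distance d=20): x=-827/59 (≈-14.0169) theta=-65/118 (≈-0.5508)
After 4 (curved mirror R=112): x=-827/59 (≈-14.0169) theta=-993/3304 (≈-0.3005)
After 5 (propagate distance d=34 (to screen)): x=-40037/1652 (≈-24.2355) theta=-993/3304 (≈-0.3005)
Rounded to 4 decimal places: x = -24.2355

Answer: -24.2355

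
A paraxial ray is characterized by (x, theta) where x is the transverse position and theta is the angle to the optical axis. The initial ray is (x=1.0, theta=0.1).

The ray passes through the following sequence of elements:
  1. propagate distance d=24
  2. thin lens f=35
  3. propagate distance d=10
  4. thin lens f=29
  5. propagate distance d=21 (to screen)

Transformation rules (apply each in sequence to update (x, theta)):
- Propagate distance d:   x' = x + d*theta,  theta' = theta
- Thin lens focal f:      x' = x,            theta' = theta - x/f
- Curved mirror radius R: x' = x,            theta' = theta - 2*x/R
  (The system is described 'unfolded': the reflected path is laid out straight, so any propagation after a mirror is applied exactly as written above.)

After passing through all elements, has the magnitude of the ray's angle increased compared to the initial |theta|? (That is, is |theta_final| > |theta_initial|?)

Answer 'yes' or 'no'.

Answer: yes

Derivation:
Initial: x=1.0000 theta=0.1000
After 1 (propagate distance d=24): x=3.4000 theta=0.1000
After 2 (thin lens f=35): x=3.4000 theta=1/350 (≈0.0029)
After 3 (propagate distance d=10): x=24/7 (≈3.4286) theta=1/350 (≈0.0029)
After 4 (thin lens f=29): x=24/7 (≈3.4286) theta=-1171/10150 (≈-0.1154)
After 5 (propagate distance d=21 (to screen)): x=10209/10150 (≈1.0058) theta=-1171/10150 (≈-0.1154)
|theta_initial|=0.1000 |theta_final|=1171/10150 (≈0.1154) -> increased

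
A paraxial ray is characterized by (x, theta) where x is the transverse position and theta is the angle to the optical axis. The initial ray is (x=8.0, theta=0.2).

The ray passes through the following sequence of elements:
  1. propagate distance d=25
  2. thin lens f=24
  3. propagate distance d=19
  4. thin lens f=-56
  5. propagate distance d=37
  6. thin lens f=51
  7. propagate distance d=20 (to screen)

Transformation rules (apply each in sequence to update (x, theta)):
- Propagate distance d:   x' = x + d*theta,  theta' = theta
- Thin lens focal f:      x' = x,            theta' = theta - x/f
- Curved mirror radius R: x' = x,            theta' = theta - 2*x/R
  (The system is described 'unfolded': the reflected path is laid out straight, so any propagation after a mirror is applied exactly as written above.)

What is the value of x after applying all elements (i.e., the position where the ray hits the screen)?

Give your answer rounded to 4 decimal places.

Answer: -5.6232

Derivation:
Initial: x=8.0000 theta=0.2000
After 1 (propagate distance d=25): x=13.0000 theta=0.2000
After 2 (thin lens f=24): x=13.0000 theta=-41/120 (≈-0.3417)
After 3 (propagate distance d=19): x=781/120 (≈6.5083) theta=-41/120 (≈-0.3417)
After 4 (thin lens f=-56): x=781/120 (≈6.5083) theta=-101/448 (≈-0.2254)
After 5 (propagate distance d=37): x=-12319/6720 (≈-1.8332) theta=-101/448 (≈-0.2254)
After 6 (thin lens f=51): x=-12319/6720 (≈-1.8332) theta=-4639/24480 (≈-0.1895)
After 7 (propagate distance d=20 (to screen)): x=-1927189/342720 (≈-5.6232) theta=-4639/24480 (≈-0.1895)
Rounded to 4 decimal places: x = -5.6232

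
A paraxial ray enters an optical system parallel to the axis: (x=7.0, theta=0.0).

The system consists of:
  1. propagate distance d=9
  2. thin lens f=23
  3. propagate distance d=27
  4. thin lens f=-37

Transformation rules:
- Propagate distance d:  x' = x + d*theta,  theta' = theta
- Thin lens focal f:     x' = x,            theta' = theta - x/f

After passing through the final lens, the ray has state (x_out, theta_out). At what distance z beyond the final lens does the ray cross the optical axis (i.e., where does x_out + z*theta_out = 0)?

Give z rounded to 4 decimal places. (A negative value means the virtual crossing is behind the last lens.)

Initial: x=7.0000 theta=0.0000
After 1 (propagate distance d=9): x=7.0000 theta=0.0000
After 2 (thin lens f=23): x=7.0000 theta=-7/23 (≈-0.3043)
After 3 (propagate distance d=27): x=-28/23 (≈-1.2174) theta=-7/23 (≈-0.3043)
After 4 (thin lens f=-37): x=-28/23 (≈-1.2174) theta=-287/851 (≈-0.3373)
z_focus = -x_out/theta_out = -(-28/23)/(-287/851) = -148/41 ≈ -3.6098
Rounded to 4 decimal places: z = -3.6098

Answer: -3.6098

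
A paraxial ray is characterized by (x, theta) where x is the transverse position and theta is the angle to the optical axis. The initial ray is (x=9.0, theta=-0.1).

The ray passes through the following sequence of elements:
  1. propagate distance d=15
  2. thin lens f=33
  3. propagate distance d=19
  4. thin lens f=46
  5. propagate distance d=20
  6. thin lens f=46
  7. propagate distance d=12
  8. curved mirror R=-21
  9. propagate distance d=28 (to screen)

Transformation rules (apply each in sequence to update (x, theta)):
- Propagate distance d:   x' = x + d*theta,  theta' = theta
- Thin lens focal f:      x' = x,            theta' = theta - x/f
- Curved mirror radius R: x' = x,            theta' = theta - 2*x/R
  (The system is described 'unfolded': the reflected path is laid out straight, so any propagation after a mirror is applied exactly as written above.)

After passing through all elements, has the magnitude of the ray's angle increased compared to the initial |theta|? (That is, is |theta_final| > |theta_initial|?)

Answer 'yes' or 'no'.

Answer: yes

Derivation:
Initial: x=9.0000 theta=-0.1000
After 1 (propagate distance d=15): x=7.5000 theta=-0.1000
After 2 (thin lens f=33): x=7.5000 theta=-18/55 (≈-0.3273)
After 3 (propagate distance d=19): x=141/110 (≈1.2818) theta=-18/55 (≈-0.3273)
After 4 (thin lens f=46): x=141/110 (≈1.2818) theta=-1797/5060 (≈-0.3551)
After 5 (propagate distance d=20): x=-14727/2530 (≈-5.8209) theta=-1797/5060 (≈-0.3551)
After 6 (thin lens f=46): x=-14727/2530 (≈-5.8209) theta=-6651/29095 (≈-0.2286)
After 7 (propagate distance d=12): x=-99669/11638 (≈-8.5641) theta=-6651/29095 (≈-0.2286)
After 8 (curved mirror R=-21): x=-99669/11638 (≈-8.5641) theta=-212672/203665 (≈-1.0442)
After 9 (propagate distance d=28 (to screen)): x=-2199721/58190 (≈-37.8024) theta=-212672/203665 (≈-1.0442)
|theta_initial|=0.1000 |theta_final|=212672/203665 (≈1.0442) -> increased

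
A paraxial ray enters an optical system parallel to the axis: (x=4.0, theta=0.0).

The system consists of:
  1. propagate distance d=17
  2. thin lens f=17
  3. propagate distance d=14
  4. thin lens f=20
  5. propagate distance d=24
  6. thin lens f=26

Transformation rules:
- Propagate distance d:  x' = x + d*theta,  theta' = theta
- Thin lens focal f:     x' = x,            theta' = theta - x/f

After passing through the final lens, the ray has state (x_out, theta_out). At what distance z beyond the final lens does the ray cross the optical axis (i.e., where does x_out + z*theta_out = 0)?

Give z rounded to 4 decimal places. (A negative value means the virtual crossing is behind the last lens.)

Initial: x=4.0000 theta=0.0000
After 1 (propagate distance d=17): x=4.0000 theta=0.0000
After 2 (thin lens f=17): x=4.0000 theta=-4/17 (≈-0.2353)
After 3 (propagate distance d=14): x=12/17 (≈0.7059) theta=-4/17 (≈-0.2353)
After 4 (thin lens f=20): x=12/17 (≈0.7059) theta=-23/85 (≈-0.2706)
After 5 (propagate distance d=24): x=-492/85 (≈-5.7882) theta=-23/85 (≈-0.2706)
After 6 (thin lens f=26): x=-492/85 (≈-5.7882) theta=-53/1105 (≈-0.0480)
z_focus = -x_out/theta_out = -(-492/85)/(-53/1105) = -6396/53 ≈ -120.6792
Rounded to 4 decimal places: z = -120.6792

Answer: -120.6792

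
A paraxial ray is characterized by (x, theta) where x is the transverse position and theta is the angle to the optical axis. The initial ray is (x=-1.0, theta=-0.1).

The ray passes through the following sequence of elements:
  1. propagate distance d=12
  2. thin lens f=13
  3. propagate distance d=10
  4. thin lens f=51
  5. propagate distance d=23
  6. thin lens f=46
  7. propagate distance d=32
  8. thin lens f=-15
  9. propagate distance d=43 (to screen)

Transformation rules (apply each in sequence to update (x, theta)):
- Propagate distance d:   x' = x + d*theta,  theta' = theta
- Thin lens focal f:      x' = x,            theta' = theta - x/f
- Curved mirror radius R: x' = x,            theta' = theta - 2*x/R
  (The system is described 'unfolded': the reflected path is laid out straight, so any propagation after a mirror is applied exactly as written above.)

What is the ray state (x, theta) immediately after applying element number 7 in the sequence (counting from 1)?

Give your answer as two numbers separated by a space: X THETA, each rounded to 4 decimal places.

Initial: x=-1.0000 theta=-0.1000
After 1 (propagate distance d=12): x=-2.2000 theta=-0.1000
After 2 (thin lens f=13): x=-2.2000 theta=9/130 (≈0.0692)
After 3 (propagate distance d=10): x=-98/65 (≈-1.5077) theta=9/130 (≈0.0692)
After 4 (thin lens f=51): x=-98/65 (≈-1.5077) theta=131/1326 (≈0.0988)
After 5 (propagate distance d=23): x=5069/6630 (≈0.7646) theta=131/1326 (≈0.0988)
After 6 (thin lens f=46): x=5069/6630 (≈0.7646) theta=25061/304980 (≈0.0822)
After 7 (propagate distance d=32): x=172521/50830 (≈3.3941) theta=25061/304980 (≈0.0822)
Rounded to 4 decimal places: x = 3.3941, theta = 0.0822

Answer: 3.3941 0.0822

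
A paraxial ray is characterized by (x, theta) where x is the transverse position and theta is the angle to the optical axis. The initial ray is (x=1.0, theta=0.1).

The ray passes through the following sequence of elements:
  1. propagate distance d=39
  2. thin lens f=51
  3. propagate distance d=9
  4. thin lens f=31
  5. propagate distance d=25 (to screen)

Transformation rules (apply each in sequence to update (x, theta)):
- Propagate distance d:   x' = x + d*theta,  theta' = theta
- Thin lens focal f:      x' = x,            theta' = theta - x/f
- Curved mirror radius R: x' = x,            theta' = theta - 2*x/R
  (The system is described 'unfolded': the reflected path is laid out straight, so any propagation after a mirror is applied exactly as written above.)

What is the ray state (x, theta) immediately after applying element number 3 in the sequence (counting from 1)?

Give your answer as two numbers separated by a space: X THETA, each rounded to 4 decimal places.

Answer: 4.9353 0.0039

Derivation:
Initial: x=1.0000 theta=0.1000
After 1 (propagate distance d=39): x=4.9000 theta=0.1000
After 2 (thin lens f=51): x=4.9000 theta=1/255 (≈0.0039)
After 3 (propagate distance d=9): x=839/170 (≈4.9353) theta=1/255 (≈0.0039)
Rounded to 4 decimal places: x = 4.9353, theta = 0.0039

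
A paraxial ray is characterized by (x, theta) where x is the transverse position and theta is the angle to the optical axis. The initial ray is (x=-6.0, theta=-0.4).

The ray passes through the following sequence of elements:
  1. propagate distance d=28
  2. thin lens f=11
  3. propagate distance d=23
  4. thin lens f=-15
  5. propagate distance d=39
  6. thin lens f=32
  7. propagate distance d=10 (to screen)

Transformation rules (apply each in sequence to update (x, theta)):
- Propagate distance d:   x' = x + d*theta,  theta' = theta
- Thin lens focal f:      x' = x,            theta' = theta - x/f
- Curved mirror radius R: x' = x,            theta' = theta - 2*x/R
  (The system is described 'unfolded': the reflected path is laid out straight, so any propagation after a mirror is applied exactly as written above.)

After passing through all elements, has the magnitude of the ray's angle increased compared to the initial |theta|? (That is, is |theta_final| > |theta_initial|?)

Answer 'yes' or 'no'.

Answer: yes

Derivation:
Initial: x=-6.0000 theta=-0.4000
After 1 (propagate distance d=28): x=-17.2000 theta=-0.4000
After 2 (thin lens f=11): x=-17.2000 theta=64/55 (≈1.1636)
After 3 (propagate distance d=23): x=526/55 (≈9.5636) theta=64/55 (≈1.1636)
After 4 (thin lens f=-15): x=526/55 (≈9.5636) theta=1486/825 (≈1.8012)
After 5 (propagate distance d=39): x=21948/275 (≈79.8109) theta=1486/825 (≈1.8012)
After 6 (thin lens f=32): x=21948/275 (≈79.8109) theta=-4573/6600 (≈-0.6929)
After 7 (propagate distance d=10 (to screen)): x=240511/3300 (≈72.8821) theta=-4573/6600 (≈-0.6929)
|theta_initial|=0.4000 |theta_final|=4573/6600 (≈0.6929) -> increased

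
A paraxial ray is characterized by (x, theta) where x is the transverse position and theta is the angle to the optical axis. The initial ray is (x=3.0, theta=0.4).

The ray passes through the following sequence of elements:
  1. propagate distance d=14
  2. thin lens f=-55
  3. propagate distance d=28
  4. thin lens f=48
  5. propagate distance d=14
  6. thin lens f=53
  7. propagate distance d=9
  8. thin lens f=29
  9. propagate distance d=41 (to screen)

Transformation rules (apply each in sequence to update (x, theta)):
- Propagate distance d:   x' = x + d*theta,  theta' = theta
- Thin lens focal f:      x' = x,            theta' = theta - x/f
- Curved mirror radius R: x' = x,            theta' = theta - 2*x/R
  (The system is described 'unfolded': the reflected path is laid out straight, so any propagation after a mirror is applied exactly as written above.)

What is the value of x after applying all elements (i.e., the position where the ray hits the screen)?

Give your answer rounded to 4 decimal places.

Initial: x=3.0000 theta=0.4000
After 1 (propagate distance d=14): x=8.6000 theta=0.4000
After 2 (thin lens f=-55): x=8.6000 theta=153/275 (≈0.5564)
After 3 (propagate distance d=28): x=6649/275 (≈24.1782) theta=153/275 (≈0.5564)
After 4 (thin lens f=48): x=6649/275 (≈24.1782) theta=139/2640 (≈0.0527)
After 5 (propagate distance d=14): x=164441/6600 (≈24.9153) theta=139/2640 (≈0.0527)
After 6 (thin lens f=53): x=164441/6600 (≈24.9153) theta=-97349/233200 (≈-0.4174)
After 7 (propagate distance d=9): x=14802323/699600 (≈21.1583) theta=-97349/233200 (≈-0.4174)
After 8 (thin lens f=29): x=14802323/699600 (≈21.1583) theta=-11635843/10144200 (≈-1.1470)
After 9 (propagate distance d=41 (to screen)): x=-174957253/6762800 (≈-25.8705) theta=-11635843/10144200 (≈-1.1470)
Rounded to 4 decimal places: x = -25.8705

Answer: -25.8705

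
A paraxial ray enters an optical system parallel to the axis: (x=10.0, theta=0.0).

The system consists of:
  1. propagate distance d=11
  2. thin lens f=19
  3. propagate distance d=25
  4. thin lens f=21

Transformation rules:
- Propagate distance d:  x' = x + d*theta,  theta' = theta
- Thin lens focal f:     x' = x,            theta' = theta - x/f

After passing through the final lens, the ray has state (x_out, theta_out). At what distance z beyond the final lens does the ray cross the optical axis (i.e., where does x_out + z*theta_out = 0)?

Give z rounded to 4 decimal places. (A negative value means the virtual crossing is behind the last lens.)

Initial: x=10.0000 theta=0.0000
After 1 (propagate distance d=11): x=10.0000 theta=0.0000
After 2 (thin lens f=19): x=10.0000 theta=-10/19 (≈-0.5263)
After 3 (propagate distance d=25): x=-60/19 (≈-3.1579) theta=-10/19 (≈-0.5263)
After 4 (thin lens f=21): x=-60/19 (≈-3.1579) theta=-50/133 (≈-0.3759)
z_focus = -x_out/theta_out = -(-60/19)/(-50/133) = -8.4000
Rounded to 4 decimal places: z = -8.4000

Answer: -8.4000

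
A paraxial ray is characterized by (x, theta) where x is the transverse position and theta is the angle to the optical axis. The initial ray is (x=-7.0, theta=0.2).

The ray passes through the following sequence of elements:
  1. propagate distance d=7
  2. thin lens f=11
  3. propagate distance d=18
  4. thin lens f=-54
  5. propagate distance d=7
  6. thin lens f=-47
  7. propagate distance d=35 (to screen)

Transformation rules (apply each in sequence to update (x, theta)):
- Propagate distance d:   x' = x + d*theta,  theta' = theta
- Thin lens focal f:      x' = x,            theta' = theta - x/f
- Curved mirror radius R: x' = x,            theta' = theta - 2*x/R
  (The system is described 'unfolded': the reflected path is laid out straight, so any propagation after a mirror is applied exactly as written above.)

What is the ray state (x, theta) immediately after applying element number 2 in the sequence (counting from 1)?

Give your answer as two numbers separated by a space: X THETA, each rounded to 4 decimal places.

Answer: -5.6000 0.7091

Derivation:
Initial: x=-7.0000 theta=0.2000
After 1 (propagate distance d=7): x=-5.6000 theta=0.2000
After 2 (thin lens f=11): x=-5.6000 theta=39/55 (≈0.7091)
Rounded to 4 decimal places: x = -5.6000, theta = 0.7091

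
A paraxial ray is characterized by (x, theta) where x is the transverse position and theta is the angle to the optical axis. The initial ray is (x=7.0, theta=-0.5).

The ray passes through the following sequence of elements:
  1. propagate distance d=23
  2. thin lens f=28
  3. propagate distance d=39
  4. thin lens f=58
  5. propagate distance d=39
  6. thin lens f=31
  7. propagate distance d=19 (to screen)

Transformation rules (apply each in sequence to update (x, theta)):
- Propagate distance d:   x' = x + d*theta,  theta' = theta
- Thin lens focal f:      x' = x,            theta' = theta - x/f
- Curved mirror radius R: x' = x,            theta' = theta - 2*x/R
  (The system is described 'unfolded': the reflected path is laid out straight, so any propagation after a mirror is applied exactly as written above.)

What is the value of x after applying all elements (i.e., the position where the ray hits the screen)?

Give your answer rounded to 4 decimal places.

Answer: -8.0083

Derivation:
Initial: x=7.0000 theta=-0.5000
After 1 (propagate distance d=23): x=-4.5000 theta=-0.5000
After 2 (thin lens f=28): x=-4.5000 theta=-19/56 (≈-0.3393)
After 3 (propagate distance d=39): x=-993/56 (≈-17.7321) theta=-19/56 (≈-0.3393)
After 4 (thin lens f=58): x=-993/56 (≈-17.7321) theta=-109/3248 (≈-0.0336)
After 5 (propagate distance d=39): x=-8835/464 (≈-19.0409) theta=-109/3248 (≈-0.0336)
After 6 (thin lens f=31): x=-8835/464 (≈-19.0409) theta=943/1624 (≈0.5807)
After 7 (propagate distance d=19 (to screen)): x=-26011/3248 (≈-8.0083) theta=943/1624 (≈0.5807)
Rounded to 4 decimal places: x = -8.0083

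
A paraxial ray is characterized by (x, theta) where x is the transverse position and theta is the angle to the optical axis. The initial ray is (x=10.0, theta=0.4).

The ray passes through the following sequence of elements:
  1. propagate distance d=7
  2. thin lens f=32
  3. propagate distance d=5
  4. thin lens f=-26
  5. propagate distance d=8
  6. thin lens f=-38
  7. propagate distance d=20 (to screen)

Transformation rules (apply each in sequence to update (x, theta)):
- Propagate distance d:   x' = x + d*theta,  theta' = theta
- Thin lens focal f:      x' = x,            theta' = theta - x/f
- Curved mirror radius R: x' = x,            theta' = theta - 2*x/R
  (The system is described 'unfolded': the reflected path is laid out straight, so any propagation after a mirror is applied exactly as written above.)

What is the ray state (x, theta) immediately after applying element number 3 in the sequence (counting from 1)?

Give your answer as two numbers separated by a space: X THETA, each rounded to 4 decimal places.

Answer: 12.8000 0.0000

Derivation:
Initial: x=10.0000 theta=0.4000
After 1 (propagate distance d=7): x=12.8000 theta=0.4000
After 2 (thin lens f=32): x=12.8000 theta=0.0000
After 3 (propagate distance d=5): x=12.8000 theta=0.0000
Rounded to 4 decimal places: x = 12.8000, theta = 0.0000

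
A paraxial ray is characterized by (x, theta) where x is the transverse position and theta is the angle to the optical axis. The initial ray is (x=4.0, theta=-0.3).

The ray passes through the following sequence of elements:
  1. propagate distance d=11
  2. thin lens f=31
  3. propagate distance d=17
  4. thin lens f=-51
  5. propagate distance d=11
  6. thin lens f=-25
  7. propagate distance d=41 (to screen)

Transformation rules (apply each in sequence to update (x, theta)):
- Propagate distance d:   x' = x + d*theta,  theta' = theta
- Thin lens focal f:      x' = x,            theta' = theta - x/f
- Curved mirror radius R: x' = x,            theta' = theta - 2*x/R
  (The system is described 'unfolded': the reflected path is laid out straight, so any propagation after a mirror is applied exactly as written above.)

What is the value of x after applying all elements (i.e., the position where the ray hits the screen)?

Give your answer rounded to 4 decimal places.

Initial: x=4.0000 theta=-0.3000
After 1 (propagate distance d=11): x=0.7000 theta=-0.3000
After 2 (thin lens f=31): x=0.7000 theta=-10/31 (≈-0.3226)
After 3 (propagate distance d=17): x=-1483/310 (≈-4.7839) theta=-10/31 (≈-0.3226)
After 4 (thin lens f=-51): x=-1483/310 (≈-4.7839) theta=-6583/15810 (≈-0.4164)
After 5 (propagate distance d=11): x=-74023/7905 (≈-9.3641) theta=-6583/15810 (≈-0.4164)
After 6 (thin lens f=-25): x=-74023/7905 (≈-9.3641) theta=-104207/131750 (≈-0.7909)
After 7 (propagate distance d=41 (to screen)): x=-971683/23250 (≈-41.7928) theta=-104207/131750 (≈-0.7909)
Rounded to 4 decimal places: x = -41.7928

Answer: -41.7928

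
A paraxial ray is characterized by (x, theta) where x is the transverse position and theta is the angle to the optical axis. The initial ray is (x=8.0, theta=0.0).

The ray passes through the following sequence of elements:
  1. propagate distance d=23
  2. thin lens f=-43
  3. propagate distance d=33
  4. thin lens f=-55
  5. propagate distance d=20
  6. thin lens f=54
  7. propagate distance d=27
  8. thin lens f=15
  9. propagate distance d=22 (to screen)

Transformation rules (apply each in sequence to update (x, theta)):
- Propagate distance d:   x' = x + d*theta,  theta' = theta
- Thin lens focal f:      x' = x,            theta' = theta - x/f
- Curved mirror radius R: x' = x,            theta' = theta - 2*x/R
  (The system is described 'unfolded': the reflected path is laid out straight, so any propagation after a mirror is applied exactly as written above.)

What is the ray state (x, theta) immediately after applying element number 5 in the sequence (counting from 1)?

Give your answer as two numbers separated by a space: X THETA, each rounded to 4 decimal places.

Answer: 23.0021 0.4431

Derivation:
Initial: x=8.0000 theta=0.0000
After 1 (propagate distance d=23): x=8.0000 theta=0.0000
After 2 (thin lens f=-43): x=8.0000 theta=8/43 (≈0.1860)
After 3 (propagate distance d=33): x=608/43 (≈14.1395) theta=8/43 (≈0.1860)
After 4 (thin lens f=-55): x=608/43 (≈14.1395) theta=1048/2365 (≈0.4431)
After 5 (propagate distance d=20): x=10880/473 (≈23.0021) theta=1048/2365 (≈0.4431)
Rounded to 4 decimal places: x = 23.0021, theta = 0.4431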